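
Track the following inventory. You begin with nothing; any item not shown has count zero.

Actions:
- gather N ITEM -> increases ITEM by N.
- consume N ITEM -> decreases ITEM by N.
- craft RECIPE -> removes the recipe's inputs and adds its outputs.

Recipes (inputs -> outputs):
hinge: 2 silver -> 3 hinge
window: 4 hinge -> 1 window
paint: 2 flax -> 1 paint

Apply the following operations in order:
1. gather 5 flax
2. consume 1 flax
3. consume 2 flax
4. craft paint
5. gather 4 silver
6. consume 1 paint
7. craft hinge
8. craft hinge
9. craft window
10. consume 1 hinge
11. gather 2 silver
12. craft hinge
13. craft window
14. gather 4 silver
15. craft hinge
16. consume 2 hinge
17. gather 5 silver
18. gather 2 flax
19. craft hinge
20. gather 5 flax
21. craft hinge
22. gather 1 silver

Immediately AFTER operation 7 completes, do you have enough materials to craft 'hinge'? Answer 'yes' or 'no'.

After 1 (gather 5 flax): flax=5
After 2 (consume 1 flax): flax=4
After 3 (consume 2 flax): flax=2
After 4 (craft paint): paint=1
After 5 (gather 4 silver): paint=1 silver=4
After 6 (consume 1 paint): silver=4
After 7 (craft hinge): hinge=3 silver=2

Answer: yes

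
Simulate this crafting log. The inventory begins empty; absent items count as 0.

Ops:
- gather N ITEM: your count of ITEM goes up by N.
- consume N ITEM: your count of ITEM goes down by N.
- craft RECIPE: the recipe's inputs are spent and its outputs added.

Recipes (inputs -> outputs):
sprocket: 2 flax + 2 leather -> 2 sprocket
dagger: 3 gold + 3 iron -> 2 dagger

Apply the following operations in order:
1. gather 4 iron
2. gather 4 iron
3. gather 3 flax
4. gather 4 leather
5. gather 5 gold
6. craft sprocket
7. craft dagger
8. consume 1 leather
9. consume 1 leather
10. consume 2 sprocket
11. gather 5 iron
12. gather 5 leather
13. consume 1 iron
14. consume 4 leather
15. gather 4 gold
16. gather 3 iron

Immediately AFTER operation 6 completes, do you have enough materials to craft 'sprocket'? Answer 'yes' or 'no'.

After 1 (gather 4 iron): iron=4
After 2 (gather 4 iron): iron=8
After 3 (gather 3 flax): flax=3 iron=8
After 4 (gather 4 leather): flax=3 iron=8 leather=4
After 5 (gather 5 gold): flax=3 gold=5 iron=8 leather=4
After 6 (craft sprocket): flax=1 gold=5 iron=8 leather=2 sprocket=2

Answer: no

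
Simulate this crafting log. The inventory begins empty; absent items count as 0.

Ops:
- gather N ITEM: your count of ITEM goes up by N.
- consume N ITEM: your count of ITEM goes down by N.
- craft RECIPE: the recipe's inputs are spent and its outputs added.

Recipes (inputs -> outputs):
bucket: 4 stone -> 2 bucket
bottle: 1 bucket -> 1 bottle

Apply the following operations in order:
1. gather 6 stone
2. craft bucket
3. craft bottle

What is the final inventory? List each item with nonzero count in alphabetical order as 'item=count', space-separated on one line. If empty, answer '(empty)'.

After 1 (gather 6 stone): stone=6
After 2 (craft bucket): bucket=2 stone=2
After 3 (craft bottle): bottle=1 bucket=1 stone=2

Answer: bottle=1 bucket=1 stone=2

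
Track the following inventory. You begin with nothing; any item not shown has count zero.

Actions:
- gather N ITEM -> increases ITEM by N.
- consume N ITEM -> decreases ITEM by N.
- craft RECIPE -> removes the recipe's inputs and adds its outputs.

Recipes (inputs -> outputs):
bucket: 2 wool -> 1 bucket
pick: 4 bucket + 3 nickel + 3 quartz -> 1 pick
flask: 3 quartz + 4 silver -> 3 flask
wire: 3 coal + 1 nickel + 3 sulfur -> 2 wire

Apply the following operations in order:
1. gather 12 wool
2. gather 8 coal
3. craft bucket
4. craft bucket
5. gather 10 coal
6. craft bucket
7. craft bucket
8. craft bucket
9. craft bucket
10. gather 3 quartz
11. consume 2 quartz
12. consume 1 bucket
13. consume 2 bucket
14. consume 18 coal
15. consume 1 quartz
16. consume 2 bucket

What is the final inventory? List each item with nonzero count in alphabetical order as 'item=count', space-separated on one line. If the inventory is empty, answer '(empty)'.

Answer: bucket=1

Derivation:
After 1 (gather 12 wool): wool=12
After 2 (gather 8 coal): coal=8 wool=12
After 3 (craft bucket): bucket=1 coal=8 wool=10
After 4 (craft bucket): bucket=2 coal=8 wool=8
After 5 (gather 10 coal): bucket=2 coal=18 wool=8
After 6 (craft bucket): bucket=3 coal=18 wool=6
After 7 (craft bucket): bucket=4 coal=18 wool=4
After 8 (craft bucket): bucket=5 coal=18 wool=2
After 9 (craft bucket): bucket=6 coal=18
After 10 (gather 3 quartz): bucket=6 coal=18 quartz=3
After 11 (consume 2 quartz): bucket=6 coal=18 quartz=1
After 12 (consume 1 bucket): bucket=5 coal=18 quartz=1
After 13 (consume 2 bucket): bucket=3 coal=18 quartz=1
After 14 (consume 18 coal): bucket=3 quartz=1
After 15 (consume 1 quartz): bucket=3
After 16 (consume 2 bucket): bucket=1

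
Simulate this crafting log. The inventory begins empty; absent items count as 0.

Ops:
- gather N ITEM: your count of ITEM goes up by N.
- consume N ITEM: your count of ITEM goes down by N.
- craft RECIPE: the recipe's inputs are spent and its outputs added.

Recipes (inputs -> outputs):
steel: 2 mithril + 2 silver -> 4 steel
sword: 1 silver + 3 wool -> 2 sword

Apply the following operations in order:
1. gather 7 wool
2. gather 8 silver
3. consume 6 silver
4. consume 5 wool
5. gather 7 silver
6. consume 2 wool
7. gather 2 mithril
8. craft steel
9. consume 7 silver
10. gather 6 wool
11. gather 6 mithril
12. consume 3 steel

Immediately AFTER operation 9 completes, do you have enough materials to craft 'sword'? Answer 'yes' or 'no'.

Answer: no

Derivation:
After 1 (gather 7 wool): wool=7
After 2 (gather 8 silver): silver=8 wool=7
After 3 (consume 6 silver): silver=2 wool=7
After 4 (consume 5 wool): silver=2 wool=2
After 5 (gather 7 silver): silver=9 wool=2
After 6 (consume 2 wool): silver=9
After 7 (gather 2 mithril): mithril=2 silver=9
After 8 (craft steel): silver=7 steel=4
After 9 (consume 7 silver): steel=4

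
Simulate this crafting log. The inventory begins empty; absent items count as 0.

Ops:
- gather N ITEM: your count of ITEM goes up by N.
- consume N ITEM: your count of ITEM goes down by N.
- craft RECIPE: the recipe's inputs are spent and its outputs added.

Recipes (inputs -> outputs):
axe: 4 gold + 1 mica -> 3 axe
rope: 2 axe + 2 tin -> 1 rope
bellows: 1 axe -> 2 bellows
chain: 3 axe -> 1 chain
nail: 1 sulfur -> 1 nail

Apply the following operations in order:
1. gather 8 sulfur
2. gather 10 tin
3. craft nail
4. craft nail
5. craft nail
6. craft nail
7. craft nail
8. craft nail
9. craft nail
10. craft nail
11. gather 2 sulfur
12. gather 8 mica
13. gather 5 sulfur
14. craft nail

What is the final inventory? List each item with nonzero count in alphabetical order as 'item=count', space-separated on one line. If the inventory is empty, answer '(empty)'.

After 1 (gather 8 sulfur): sulfur=8
After 2 (gather 10 tin): sulfur=8 tin=10
After 3 (craft nail): nail=1 sulfur=7 tin=10
After 4 (craft nail): nail=2 sulfur=6 tin=10
After 5 (craft nail): nail=3 sulfur=5 tin=10
After 6 (craft nail): nail=4 sulfur=4 tin=10
After 7 (craft nail): nail=5 sulfur=3 tin=10
After 8 (craft nail): nail=6 sulfur=2 tin=10
After 9 (craft nail): nail=7 sulfur=1 tin=10
After 10 (craft nail): nail=8 tin=10
After 11 (gather 2 sulfur): nail=8 sulfur=2 tin=10
After 12 (gather 8 mica): mica=8 nail=8 sulfur=2 tin=10
After 13 (gather 5 sulfur): mica=8 nail=8 sulfur=7 tin=10
After 14 (craft nail): mica=8 nail=9 sulfur=6 tin=10

Answer: mica=8 nail=9 sulfur=6 tin=10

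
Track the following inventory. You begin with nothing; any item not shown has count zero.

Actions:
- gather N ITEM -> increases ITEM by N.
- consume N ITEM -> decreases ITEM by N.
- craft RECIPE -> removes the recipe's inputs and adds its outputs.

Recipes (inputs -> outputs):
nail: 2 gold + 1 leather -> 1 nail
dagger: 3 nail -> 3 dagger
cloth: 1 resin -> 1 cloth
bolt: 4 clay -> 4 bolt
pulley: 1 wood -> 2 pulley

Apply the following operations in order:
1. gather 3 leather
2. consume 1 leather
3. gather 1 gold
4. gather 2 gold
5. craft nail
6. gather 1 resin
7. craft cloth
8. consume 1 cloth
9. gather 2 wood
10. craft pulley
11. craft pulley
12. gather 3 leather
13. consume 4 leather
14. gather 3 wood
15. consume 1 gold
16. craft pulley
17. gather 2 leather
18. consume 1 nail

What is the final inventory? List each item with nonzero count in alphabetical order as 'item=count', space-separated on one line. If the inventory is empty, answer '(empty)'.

After 1 (gather 3 leather): leather=3
After 2 (consume 1 leather): leather=2
After 3 (gather 1 gold): gold=1 leather=2
After 4 (gather 2 gold): gold=3 leather=2
After 5 (craft nail): gold=1 leather=1 nail=1
After 6 (gather 1 resin): gold=1 leather=1 nail=1 resin=1
After 7 (craft cloth): cloth=1 gold=1 leather=1 nail=1
After 8 (consume 1 cloth): gold=1 leather=1 nail=1
After 9 (gather 2 wood): gold=1 leather=1 nail=1 wood=2
After 10 (craft pulley): gold=1 leather=1 nail=1 pulley=2 wood=1
After 11 (craft pulley): gold=1 leather=1 nail=1 pulley=4
After 12 (gather 3 leather): gold=1 leather=4 nail=1 pulley=4
After 13 (consume 4 leather): gold=1 nail=1 pulley=4
After 14 (gather 3 wood): gold=1 nail=1 pulley=4 wood=3
After 15 (consume 1 gold): nail=1 pulley=4 wood=3
After 16 (craft pulley): nail=1 pulley=6 wood=2
After 17 (gather 2 leather): leather=2 nail=1 pulley=6 wood=2
After 18 (consume 1 nail): leather=2 pulley=6 wood=2

Answer: leather=2 pulley=6 wood=2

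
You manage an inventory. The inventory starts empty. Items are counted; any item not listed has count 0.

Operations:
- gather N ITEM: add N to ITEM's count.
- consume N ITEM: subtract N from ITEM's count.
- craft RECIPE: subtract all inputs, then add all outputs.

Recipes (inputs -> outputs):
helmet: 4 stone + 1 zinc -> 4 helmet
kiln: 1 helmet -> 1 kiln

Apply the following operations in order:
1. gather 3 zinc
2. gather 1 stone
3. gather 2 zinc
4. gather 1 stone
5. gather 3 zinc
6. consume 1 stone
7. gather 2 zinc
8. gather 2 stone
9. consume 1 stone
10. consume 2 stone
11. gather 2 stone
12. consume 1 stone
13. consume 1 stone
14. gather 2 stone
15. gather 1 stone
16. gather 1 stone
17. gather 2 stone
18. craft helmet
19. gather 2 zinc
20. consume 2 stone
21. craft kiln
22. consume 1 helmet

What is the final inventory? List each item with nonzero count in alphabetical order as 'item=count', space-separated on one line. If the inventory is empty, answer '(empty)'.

Answer: helmet=2 kiln=1 zinc=11

Derivation:
After 1 (gather 3 zinc): zinc=3
After 2 (gather 1 stone): stone=1 zinc=3
After 3 (gather 2 zinc): stone=1 zinc=5
After 4 (gather 1 stone): stone=2 zinc=5
After 5 (gather 3 zinc): stone=2 zinc=8
After 6 (consume 1 stone): stone=1 zinc=8
After 7 (gather 2 zinc): stone=1 zinc=10
After 8 (gather 2 stone): stone=3 zinc=10
After 9 (consume 1 stone): stone=2 zinc=10
After 10 (consume 2 stone): zinc=10
After 11 (gather 2 stone): stone=2 zinc=10
After 12 (consume 1 stone): stone=1 zinc=10
After 13 (consume 1 stone): zinc=10
After 14 (gather 2 stone): stone=2 zinc=10
After 15 (gather 1 stone): stone=3 zinc=10
After 16 (gather 1 stone): stone=4 zinc=10
After 17 (gather 2 stone): stone=6 zinc=10
After 18 (craft helmet): helmet=4 stone=2 zinc=9
After 19 (gather 2 zinc): helmet=4 stone=2 zinc=11
After 20 (consume 2 stone): helmet=4 zinc=11
After 21 (craft kiln): helmet=3 kiln=1 zinc=11
After 22 (consume 1 helmet): helmet=2 kiln=1 zinc=11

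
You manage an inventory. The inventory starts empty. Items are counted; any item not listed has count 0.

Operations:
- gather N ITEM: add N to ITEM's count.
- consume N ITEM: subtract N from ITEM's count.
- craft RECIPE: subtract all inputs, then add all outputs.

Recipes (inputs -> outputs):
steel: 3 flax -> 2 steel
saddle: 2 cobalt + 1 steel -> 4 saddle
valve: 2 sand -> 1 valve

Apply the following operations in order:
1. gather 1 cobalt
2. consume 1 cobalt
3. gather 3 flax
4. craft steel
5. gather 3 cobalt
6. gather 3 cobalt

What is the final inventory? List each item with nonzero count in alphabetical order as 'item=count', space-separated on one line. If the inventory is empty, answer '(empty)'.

Answer: cobalt=6 steel=2

Derivation:
After 1 (gather 1 cobalt): cobalt=1
After 2 (consume 1 cobalt): (empty)
After 3 (gather 3 flax): flax=3
After 4 (craft steel): steel=2
After 5 (gather 3 cobalt): cobalt=3 steel=2
After 6 (gather 3 cobalt): cobalt=6 steel=2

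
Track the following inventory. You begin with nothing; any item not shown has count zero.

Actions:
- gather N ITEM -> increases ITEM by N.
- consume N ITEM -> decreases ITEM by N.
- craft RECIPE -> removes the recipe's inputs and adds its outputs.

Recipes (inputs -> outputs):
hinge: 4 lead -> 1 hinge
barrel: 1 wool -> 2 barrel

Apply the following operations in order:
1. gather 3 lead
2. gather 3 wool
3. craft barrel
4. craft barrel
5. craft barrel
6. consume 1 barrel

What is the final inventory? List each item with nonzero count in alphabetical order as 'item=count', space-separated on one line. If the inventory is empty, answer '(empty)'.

After 1 (gather 3 lead): lead=3
After 2 (gather 3 wool): lead=3 wool=3
After 3 (craft barrel): barrel=2 lead=3 wool=2
After 4 (craft barrel): barrel=4 lead=3 wool=1
After 5 (craft barrel): barrel=6 lead=3
After 6 (consume 1 barrel): barrel=5 lead=3

Answer: barrel=5 lead=3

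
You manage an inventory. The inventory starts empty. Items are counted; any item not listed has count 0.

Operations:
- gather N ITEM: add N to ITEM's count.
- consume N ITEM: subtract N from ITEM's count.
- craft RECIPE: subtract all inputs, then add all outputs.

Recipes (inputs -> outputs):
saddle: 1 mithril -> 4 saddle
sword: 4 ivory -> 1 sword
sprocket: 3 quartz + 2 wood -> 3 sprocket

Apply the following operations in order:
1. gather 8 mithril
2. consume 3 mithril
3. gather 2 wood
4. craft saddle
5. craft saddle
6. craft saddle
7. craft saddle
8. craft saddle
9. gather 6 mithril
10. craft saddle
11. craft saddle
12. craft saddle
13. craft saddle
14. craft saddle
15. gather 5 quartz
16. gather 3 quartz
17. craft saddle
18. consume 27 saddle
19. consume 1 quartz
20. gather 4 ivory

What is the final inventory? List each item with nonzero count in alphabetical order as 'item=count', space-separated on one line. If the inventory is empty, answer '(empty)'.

Answer: ivory=4 quartz=7 saddle=17 wood=2

Derivation:
After 1 (gather 8 mithril): mithril=8
After 2 (consume 3 mithril): mithril=5
After 3 (gather 2 wood): mithril=5 wood=2
After 4 (craft saddle): mithril=4 saddle=4 wood=2
After 5 (craft saddle): mithril=3 saddle=8 wood=2
After 6 (craft saddle): mithril=2 saddle=12 wood=2
After 7 (craft saddle): mithril=1 saddle=16 wood=2
After 8 (craft saddle): saddle=20 wood=2
After 9 (gather 6 mithril): mithril=6 saddle=20 wood=2
After 10 (craft saddle): mithril=5 saddle=24 wood=2
After 11 (craft saddle): mithril=4 saddle=28 wood=2
After 12 (craft saddle): mithril=3 saddle=32 wood=2
After 13 (craft saddle): mithril=2 saddle=36 wood=2
After 14 (craft saddle): mithril=1 saddle=40 wood=2
After 15 (gather 5 quartz): mithril=1 quartz=5 saddle=40 wood=2
After 16 (gather 3 quartz): mithril=1 quartz=8 saddle=40 wood=2
After 17 (craft saddle): quartz=8 saddle=44 wood=2
After 18 (consume 27 saddle): quartz=8 saddle=17 wood=2
After 19 (consume 1 quartz): quartz=7 saddle=17 wood=2
After 20 (gather 4 ivory): ivory=4 quartz=7 saddle=17 wood=2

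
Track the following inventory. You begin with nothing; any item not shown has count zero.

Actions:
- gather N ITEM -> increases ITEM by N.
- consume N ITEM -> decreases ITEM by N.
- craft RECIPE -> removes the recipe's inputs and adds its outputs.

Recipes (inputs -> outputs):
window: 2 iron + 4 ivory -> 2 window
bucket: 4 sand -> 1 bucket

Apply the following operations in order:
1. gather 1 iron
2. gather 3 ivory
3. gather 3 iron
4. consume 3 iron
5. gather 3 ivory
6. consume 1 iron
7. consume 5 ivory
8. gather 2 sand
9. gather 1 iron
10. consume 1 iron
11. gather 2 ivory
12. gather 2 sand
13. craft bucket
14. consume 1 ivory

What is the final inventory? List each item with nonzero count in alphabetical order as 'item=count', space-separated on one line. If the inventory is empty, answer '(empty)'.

Answer: bucket=1 ivory=2

Derivation:
After 1 (gather 1 iron): iron=1
After 2 (gather 3 ivory): iron=1 ivory=3
After 3 (gather 3 iron): iron=4 ivory=3
After 4 (consume 3 iron): iron=1 ivory=3
After 5 (gather 3 ivory): iron=1 ivory=6
After 6 (consume 1 iron): ivory=6
After 7 (consume 5 ivory): ivory=1
After 8 (gather 2 sand): ivory=1 sand=2
After 9 (gather 1 iron): iron=1 ivory=1 sand=2
After 10 (consume 1 iron): ivory=1 sand=2
After 11 (gather 2 ivory): ivory=3 sand=2
After 12 (gather 2 sand): ivory=3 sand=4
After 13 (craft bucket): bucket=1 ivory=3
After 14 (consume 1 ivory): bucket=1 ivory=2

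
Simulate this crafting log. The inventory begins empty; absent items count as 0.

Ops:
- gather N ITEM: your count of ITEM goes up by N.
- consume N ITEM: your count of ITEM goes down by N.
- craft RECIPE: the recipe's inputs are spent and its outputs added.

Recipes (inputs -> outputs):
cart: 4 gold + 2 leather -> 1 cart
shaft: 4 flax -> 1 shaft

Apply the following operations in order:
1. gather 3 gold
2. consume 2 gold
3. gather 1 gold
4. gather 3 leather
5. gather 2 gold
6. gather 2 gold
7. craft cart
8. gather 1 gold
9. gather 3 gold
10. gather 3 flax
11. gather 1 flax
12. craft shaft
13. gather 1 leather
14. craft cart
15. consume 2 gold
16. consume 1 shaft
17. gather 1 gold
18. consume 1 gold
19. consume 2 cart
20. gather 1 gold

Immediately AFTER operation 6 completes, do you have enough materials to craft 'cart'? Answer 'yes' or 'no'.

Answer: yes

Derivation:
After 1 (gather 3 gold): gold=3
After 2 (consume 2 gold): gold=1
After 3 (gather 1 gold): gold=2
After 4 (gather 3 leather): gold=2 leather=3
After 5 (gather 2 gold): gold=4 leather=3
After 6 (gather 2 gold): gold=6 leather=3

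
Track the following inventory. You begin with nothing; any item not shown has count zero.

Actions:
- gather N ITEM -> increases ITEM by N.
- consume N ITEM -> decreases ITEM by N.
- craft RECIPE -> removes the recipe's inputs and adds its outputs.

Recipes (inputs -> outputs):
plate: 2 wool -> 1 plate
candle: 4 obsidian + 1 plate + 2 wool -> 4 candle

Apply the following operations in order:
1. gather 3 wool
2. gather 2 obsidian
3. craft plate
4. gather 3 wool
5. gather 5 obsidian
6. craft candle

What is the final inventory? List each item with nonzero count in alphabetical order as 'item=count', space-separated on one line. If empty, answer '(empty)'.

Answer: candle=4 obsidian=3 wool=2

Derivation:
After 1 (gather 3 wool): wool=3
After 2 (gather 2 obsidian): obsidian=2 wool=3
After 3 (craft plate): obsidian=2 plate=1 wool=1
After 4 (gather 3 wool): obsidian=2 plate=1 wool=4
After 5 (gather 5 obsidian): obsidian=7 plate=1 wool=4
After 6 (craft candle): candle=4 obsidian=3 wool=2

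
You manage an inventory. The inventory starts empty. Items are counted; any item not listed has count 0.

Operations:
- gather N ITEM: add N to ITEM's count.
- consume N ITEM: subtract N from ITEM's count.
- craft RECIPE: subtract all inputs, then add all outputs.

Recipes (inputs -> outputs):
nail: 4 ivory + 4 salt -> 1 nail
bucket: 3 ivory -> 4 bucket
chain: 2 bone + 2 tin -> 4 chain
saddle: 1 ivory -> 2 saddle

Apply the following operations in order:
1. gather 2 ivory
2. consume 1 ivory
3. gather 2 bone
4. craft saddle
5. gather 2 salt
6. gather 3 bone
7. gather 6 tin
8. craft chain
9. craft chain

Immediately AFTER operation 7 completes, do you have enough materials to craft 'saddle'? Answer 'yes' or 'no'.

Answer: no

Derivation:
After 1 (gather 2 ivory): ivory=2
After 2 (consume 1 ivory): ivory=1
After 3 (gather 2 bone): bone=2 ivory=1
After 4 (craft saddle): bone=2 saddle=2
After 5 (gather 2 salt): bone=2 saddle=2 salt=2
After 6 (gather 3 bone): bone=5 saddle=2 salt=2
After 7 (gather 6 tin): bone=5 saddle=2 salt=2 tin=6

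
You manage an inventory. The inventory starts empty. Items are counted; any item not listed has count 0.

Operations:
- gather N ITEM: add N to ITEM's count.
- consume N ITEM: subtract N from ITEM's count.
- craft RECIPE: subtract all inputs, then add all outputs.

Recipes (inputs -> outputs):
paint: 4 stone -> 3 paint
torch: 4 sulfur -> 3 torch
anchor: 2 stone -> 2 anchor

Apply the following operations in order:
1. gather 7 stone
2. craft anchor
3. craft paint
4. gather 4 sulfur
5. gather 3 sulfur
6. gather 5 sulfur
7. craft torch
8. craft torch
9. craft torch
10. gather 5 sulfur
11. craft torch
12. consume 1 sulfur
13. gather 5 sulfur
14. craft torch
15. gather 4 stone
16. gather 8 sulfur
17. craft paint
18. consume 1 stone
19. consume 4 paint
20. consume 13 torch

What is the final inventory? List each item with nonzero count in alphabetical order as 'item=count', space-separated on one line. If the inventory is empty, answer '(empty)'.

After 1 (gather 7 stone): stone=7
After 2 (craft anchor): anchor=2 stone=5
After 3 (craft paint): anchor=2 paint=3 stone=1
After 4 (gather 4 sulfur): anchor=2 paint=3 stone=1 sulfur=4
After 5 (gather 3 sulfur): anchor=2 paint=3 stone=1 sulfur=7
After 6 (gather 5 sulfur): anchor=2 paint=3 stone=1 sulfur=12
After 7 (craft torch): anchor=2 paint=3 stone=1 sulfur=8 torch=3
After 8 (craft torch): anchor=2 paint=3 stone=1 sulfur=4 torch=6
After 9 (craft torch): anchor=2 paint=3 stone=1 torch=9
After 10 (gather 5 sulfur): anchor=2 paint=3 stone=1 sulfur=5 torch=9
After 11 (craft torch): anchor=2 paint=3 stone=1 sulfur=1 torch=12
After 12 (consume 1 sulfur): anchor=2 paint=3 stone=1 torch=12
After 13 (gather 5 sulfur): anchor=2 paint=3 stone=1 sulfur=5 torch=12
After 14 (craft torch): anchor=2 paint=3 stone=1 sulfur=1 torch=15
After 15 (gather 4 stone): anchor=2 paint=3 stone=5 sulfur=1 torch=15
After 16 (gather 8 sulfur): anchor=2 paint=3 stone=5 sulfur=9 torch=15
After 17 (craft paint): anchor=2 paint=6 stone=1 sulfur=9 torch=15
After 18 (consume 1 stone): anchor=2 paint=6 sulfur=9 torch=15
After 19 (consume 4 paint): anchor=2 paint=2 sulfur=9 torch=15
After 20 (consume 13 torch): anchor=2 paint=2 sulfur=9 torch=2

Answer: anchor=2 paint=2 sulfur=9 torch=2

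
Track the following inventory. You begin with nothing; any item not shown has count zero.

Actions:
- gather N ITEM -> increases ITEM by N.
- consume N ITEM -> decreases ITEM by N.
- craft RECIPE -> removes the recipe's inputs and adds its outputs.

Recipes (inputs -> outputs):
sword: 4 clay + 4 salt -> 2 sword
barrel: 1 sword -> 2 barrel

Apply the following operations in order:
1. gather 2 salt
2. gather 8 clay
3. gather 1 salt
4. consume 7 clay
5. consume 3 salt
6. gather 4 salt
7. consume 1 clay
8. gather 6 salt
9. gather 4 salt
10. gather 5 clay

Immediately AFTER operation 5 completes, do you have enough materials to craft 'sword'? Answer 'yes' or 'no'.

After 1 (gather 2 salt): salt=2
After 2 (gather 8 clay): clay=8 salt=2
After 3 (gather 1 salt): clay=8 salt=3
After 4 (consume 7 clay): clay=1 salt=3
After 5 (consume 3 salt): clay=1

Answer: no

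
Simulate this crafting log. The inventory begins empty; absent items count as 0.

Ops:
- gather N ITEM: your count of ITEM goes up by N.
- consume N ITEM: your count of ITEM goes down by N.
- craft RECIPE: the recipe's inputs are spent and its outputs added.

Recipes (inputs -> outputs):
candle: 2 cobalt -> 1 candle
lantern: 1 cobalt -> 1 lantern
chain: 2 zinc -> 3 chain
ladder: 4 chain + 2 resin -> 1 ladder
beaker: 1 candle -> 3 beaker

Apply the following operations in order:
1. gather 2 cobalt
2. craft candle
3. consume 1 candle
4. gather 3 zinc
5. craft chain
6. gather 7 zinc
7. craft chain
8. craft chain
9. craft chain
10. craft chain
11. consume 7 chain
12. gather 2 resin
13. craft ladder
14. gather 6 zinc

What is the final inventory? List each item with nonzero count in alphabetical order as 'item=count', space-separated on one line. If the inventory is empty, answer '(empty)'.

After 1 (gather 2 cobalt): cobalt=2
After 2 (craft candle): candle=1
After 3 (consume 1 candle): (empty)
After 4 (gather 3 zinc): zinc=3
After 5 (craft chain): chain=3 zinc=1
After 6 (gather 7 zinc): chain=3 zinc=8
After 7 (craft chain): chain=6 zinc=6
After 8 (craft chain): chain=9 zinc=4
After 9 (craft chain): chain=12 zinc=2
After 10 (craft chain): chain=15
After 11 (consume 7 chain): chain=8
After 12 (gather 2 resin): chain=8 resin=2
After 13 (craft ladder): chain=4 ladder=1
After 14 (gather 6 zinc): chain=4 ladder=1 zinc=6

Answer: chain=4 ladder=1 zinc=6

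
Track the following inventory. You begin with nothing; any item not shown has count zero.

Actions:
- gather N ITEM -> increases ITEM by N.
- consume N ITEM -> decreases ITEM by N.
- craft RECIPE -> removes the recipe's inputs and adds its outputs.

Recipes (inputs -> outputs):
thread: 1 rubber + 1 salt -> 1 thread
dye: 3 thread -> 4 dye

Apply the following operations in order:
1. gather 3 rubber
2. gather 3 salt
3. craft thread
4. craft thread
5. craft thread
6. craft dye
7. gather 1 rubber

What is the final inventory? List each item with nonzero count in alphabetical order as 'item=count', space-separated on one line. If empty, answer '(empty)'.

After 1 (gather 3 rubber): rubber=3
After 2 (gather 3 salt): rubber=3 salt=3
After 3 (craft thread): rubber=2 salt=2 thread=1
After 4 (craft thread): rubber=1 salt=1 thread=2
After 5 (craft thread): thread=3
After 6 (craft dye): dye=4
After 7 (gather 1 rubber): dye=4 rubber=1

Answer: dye=4 rubber=1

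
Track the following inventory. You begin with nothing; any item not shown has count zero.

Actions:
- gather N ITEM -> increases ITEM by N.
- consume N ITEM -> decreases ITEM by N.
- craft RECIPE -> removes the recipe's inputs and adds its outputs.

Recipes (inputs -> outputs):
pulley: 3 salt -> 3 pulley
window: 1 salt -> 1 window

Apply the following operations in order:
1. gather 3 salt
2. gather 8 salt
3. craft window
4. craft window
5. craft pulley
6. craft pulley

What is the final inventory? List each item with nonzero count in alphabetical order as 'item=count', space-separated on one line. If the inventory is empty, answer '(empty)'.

After 1 (gather 3 salt): salt=3
After 2 (gather 8 salt): salt=11
After 3 (craft window): salt=10 window=1
After 4 (craft window): salt=9 window=2
After 5 (craft pulley): pulley=3 salt=6 window=2
After 6 (craft pulley): pulley=6 salt=3 window=2

Answer: pulley=6 salt=3 window=2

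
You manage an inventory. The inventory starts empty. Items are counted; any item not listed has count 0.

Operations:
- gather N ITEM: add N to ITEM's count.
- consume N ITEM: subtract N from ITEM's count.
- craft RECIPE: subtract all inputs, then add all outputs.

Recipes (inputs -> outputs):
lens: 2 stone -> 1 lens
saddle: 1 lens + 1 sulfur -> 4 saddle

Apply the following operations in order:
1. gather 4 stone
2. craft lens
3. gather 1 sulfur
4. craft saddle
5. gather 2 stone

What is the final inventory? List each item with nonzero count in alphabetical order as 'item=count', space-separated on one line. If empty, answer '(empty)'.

Answer: saddle=4 stone=4

Derivation:
After 1 (gather 4 stone): stone=4
After 2 (craft lens): lens=1 stone=2
After 3 (gather 1 sulfur): lens=1 stone=2 sulfur=1
After 4 (craft saddle): saddle=4 stone=2
After 5 (gather 2 stone): saddle=4 stone=4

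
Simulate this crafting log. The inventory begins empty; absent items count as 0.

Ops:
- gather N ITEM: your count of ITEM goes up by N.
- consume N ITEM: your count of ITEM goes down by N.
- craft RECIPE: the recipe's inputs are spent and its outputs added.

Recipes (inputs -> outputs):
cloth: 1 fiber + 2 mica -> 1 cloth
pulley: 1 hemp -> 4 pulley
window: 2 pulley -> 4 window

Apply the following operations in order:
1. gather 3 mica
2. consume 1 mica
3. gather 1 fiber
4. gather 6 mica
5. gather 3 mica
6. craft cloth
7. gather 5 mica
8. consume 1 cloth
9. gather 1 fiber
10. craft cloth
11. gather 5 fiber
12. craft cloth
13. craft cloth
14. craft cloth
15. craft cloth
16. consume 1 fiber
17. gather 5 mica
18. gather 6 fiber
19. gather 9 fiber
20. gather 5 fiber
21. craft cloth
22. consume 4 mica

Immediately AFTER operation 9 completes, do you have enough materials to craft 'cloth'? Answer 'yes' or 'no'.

Answer: yes

Derivation:
After 1 (gather 3 mica): mica=3
After 2 (consume 1 mica): mica=2
After 3 (gather 1 fiber): fiber=1 mica=2
After 4 (gather 6 mica): fiber=1 mica=8
After 5 (gather 3 mica): fiber=1 mica=11
After 6 (craft cloth): cloth=1 mica=9
After 7 (gather 5 mica): cloth=1 mica=14
After 8 (consume 1 cloth): mica=14
After 9 (gather 1 fiber): fiber=1 mica=14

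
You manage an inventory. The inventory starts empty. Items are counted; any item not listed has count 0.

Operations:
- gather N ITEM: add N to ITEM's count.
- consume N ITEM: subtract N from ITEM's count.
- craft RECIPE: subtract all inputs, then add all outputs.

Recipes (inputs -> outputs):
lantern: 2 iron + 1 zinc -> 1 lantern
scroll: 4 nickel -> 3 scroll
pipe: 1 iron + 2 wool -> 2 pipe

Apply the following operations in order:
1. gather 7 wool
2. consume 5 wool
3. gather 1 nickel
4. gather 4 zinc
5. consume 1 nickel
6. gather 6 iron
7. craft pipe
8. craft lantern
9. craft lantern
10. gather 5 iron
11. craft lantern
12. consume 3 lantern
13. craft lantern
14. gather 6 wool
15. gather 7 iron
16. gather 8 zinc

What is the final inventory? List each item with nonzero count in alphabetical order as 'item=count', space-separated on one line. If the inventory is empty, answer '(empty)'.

After 1 (gather 7 wool): wool=7
After 2 (consume 5 wool): wool=2
After 3 (gather 1 nickel): nickel=1 wool=2
After 4 (gather 4 zinc): nickel=1 wool=2 zinc=4
After 5 (consume 1 nickel): wool=2 zinc=4
After 6 (gather 6 iron): iron=6 wool=2 zinc=4
After 7 (craft pipe): iron=5 pipe=2 zinc=4
After 8 (craft lantern): iron=3 lantern=1 pipe=2 zinc=3
After 9 (craft lantern): iron=1 lantern=2 pipe=2 zinc=2
After 10 (gather 5 iron): iron=6 lantern=2 pipe=2 zinc=2
After 11 (craft lantern): iron=4 lantern=3 pipe=2 zinc=1
After 12 (consume 3 lantern): iron=4 pipe=2 zinc=1
After 13 (craft lantern): iron=2 lantern=1 pipe=2
After 14 (gather 6 wool): iron=2 lantern=1 pipe=2 wool=6
After 15 (gather 7 iron): iron=9 lantern=1 pipe=2 wool=6
After 16 (gather 8 zinc): iron=9 lantern=1 pipe=2 wool=6 zinc=8

Answer: iron=9 lantern=1 pipe=2 wool=6 zinc=8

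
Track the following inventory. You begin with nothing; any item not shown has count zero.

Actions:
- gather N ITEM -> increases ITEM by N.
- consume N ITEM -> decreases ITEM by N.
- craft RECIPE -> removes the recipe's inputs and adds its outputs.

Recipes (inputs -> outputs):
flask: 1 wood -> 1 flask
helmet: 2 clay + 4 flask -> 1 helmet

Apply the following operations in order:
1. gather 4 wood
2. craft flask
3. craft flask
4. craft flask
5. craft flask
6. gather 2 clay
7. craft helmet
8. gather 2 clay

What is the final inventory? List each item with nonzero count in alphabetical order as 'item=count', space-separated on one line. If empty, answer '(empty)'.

Answer: clay=2 helmet=1

Derivation:
After 1 (gather 4 wood): wood=4
After 2 (craft flask): flask=1 wood=3
After 3 (craft flask): flask=2 wood=2
After 4 (craft flask): flask=3 wood=1
After 5 (craft flask): flask=4
After 6 (gather 2 clay): clay=2 flask=4
After 7 (craft helmet): helmet=1
After 8 (gather 2 clay): clay=2 helmet=1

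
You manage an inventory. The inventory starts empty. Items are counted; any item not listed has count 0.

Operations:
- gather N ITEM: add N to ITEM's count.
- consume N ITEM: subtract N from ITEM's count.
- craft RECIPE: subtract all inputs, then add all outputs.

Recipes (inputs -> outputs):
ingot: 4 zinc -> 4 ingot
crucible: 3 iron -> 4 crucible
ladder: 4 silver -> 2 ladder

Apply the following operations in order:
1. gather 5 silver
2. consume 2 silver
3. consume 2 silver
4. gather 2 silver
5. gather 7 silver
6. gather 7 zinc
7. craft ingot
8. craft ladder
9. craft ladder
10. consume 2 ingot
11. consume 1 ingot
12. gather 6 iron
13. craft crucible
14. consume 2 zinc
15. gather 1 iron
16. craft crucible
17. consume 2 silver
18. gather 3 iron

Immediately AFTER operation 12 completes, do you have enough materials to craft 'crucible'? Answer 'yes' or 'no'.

After 1 (gather 5 silver): silver=5
After 2 (consume 2 silver): silver=3
After 3 (consume 2 silver): silver=1
After 4 (gather 2 silver): silver=3
After 5 (gather 7 silver): silver=10
After 6 (gather 7 zinc): silver=10 zinc=7
After 7 (craft ingot): ingot=4 silver=10 zinc=3
After 8 (craft ladder): ingot=4 ladder=2 silver=6 zinc=3
After 9 (craft ladder): ingot=4 ladder=4 silver=2 zinc=3
After 10 (consume 2 ingot): ingot=2 ladder=4 silver=2 zinc=3
After 11 (consume 1 ingot): ingot=1 ladder=4 silver=2 zinc=3
After 12 (gather 6 iron): ingot=1 iron=6 ladder=4 silver=2 zinc=3

Answer: yes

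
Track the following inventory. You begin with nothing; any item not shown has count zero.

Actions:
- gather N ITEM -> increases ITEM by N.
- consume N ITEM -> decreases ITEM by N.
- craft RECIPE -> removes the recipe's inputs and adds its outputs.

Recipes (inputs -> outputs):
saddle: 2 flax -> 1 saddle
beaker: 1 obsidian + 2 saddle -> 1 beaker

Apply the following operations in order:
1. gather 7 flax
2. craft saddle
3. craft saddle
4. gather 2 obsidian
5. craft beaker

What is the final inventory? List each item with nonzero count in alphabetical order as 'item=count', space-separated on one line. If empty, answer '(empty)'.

After 1 (gather 7 flax): flax=7
After 2 (craft saddle): flax=5 saddle=1
After 3 (craft saddle): flax=3 saddle=2
After 4 (gather 2 obsidian): flax=3 obsidian=2 saddle=2
After 5 (craft beaker): beaker=1 flax=3 obsidian=1

Answer: beaker=1 flax=3 obsidian=1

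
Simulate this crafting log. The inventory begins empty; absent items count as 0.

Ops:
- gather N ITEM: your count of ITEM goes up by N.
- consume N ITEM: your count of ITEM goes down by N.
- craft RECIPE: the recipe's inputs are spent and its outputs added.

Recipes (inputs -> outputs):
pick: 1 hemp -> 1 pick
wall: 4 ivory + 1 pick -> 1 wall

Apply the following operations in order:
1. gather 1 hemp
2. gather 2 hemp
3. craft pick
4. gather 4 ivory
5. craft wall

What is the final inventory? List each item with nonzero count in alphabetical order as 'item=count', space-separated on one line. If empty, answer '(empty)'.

After 1 (gather 1 hemp): hemp=1
After 2 (gather 2 hemp): hemp=3
After 3 (craft pick): hemp=2 pick=1
After 4 (gather 4 ivory): hemp=2 ivory=4 pick=1
After 5 (craft wall): hemp=2 wall=1

Answer: hemp=2 wall=1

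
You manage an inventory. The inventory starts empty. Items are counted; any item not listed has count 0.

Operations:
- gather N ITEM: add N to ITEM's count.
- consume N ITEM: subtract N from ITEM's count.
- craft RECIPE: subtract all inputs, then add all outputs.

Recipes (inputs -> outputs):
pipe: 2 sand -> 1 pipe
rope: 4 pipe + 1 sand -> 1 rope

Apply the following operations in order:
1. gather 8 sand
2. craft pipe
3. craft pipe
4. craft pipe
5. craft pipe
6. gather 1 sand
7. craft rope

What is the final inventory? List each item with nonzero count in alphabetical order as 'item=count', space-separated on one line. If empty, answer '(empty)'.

Answer: rope=1

Derivation:
After 1 (gather 8 sand): sand=8
After 2 (craft pipe): pipe=1 sand=6
After 3 (craft pipe): pipe=2 sand=4
After 4 (craft pipe): pipe=3 sand=2
After 5 (craft pipe): pipe=4
After 6 (gather 1 sand): pipe=4 sand=1
After 7 (craft rope): rope=1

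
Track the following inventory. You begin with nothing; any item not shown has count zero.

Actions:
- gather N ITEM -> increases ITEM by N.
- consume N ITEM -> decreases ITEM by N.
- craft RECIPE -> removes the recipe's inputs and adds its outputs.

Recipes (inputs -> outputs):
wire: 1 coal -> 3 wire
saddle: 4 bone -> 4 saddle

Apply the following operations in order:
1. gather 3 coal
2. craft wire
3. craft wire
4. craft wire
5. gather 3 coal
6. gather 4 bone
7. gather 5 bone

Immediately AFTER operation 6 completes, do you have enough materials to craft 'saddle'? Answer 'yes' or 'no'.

After 1 (gather 3 coal): coal=3
After 2 (craft wire): coal=2 wire=3
After 3 (craft wire): coal=1 wire=6
After 4 (craft wire): wire=9
After 5 (gather 3 coal): coal=3 wire=9
After 6 (gather 4 bone): bone=4 coal=3 wire=9

Answer: yes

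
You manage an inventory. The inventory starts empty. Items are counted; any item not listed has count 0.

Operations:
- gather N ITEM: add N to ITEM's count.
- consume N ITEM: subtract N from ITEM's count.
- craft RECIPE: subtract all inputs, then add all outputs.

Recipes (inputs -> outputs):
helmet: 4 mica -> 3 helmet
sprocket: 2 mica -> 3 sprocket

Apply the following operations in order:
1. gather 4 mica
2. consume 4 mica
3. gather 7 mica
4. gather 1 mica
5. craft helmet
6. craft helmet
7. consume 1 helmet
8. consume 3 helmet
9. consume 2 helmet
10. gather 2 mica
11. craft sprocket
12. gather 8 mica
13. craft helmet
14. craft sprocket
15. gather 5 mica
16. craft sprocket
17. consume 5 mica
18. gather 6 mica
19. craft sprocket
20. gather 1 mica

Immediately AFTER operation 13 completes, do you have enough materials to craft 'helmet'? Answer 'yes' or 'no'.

After 1 (gather 4 mica): mica=4
After 2 (consume 4 mica): (empty)
After 3 (gather 7 mica): mica=7
After 4 (gather 1 mica): mica=8
After 5 (craft helmet): helmet=3 mica=4
After 6 (craft helmet): helmet=6
After 7 (consume 1 helmet): helmet=5
After 8 (consume 3 helmet): helmet=2
After 9 (consume 2 helmet): (empty)
After 10 (gather 2 mica): mica=2
After 11 (craft sprocket): sprocket=3
After 12 (gather 8 mica): mica=8 sprocket=3
After 13 (craft helmet): helmet=3 mica=4 sprocket=3

Answer: yes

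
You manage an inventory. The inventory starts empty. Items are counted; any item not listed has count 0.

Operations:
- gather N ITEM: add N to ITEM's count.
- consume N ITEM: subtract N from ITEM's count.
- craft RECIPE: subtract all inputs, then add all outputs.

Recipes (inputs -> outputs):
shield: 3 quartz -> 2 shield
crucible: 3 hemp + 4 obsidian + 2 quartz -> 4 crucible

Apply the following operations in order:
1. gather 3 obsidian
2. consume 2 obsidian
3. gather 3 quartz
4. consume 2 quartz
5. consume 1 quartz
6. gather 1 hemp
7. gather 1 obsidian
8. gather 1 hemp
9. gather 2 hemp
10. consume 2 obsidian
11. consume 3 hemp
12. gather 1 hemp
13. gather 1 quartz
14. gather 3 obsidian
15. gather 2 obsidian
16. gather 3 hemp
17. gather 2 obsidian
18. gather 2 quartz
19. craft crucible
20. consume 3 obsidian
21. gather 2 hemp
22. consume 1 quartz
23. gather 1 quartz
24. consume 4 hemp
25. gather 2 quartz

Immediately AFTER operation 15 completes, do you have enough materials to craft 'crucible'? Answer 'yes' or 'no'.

After 1 (gather 3 obsidian): obsidian=3
After 2 (consume 2 obsidian): obsidian=1
After 3 (gather 3 quartz): obsidian=1 quartz=3
After 4 (consume 2 quartz): obsidian=1 quartz=1
After 5 (consume 1 quartz): obsidian=1
After 6 (gather 1 hemp): hemp=1 obsidian=1
After 7 (gather 1 obsidian): hemp=1 obsidian=2
After 8 (gather 1 hemp): hemp=2 obsidian=2
After 9 (gather 2 hemp): hemp=4 obsidian=2
After 10 (consume 2 obsidian): hemp=4
After 11 (consume 3 hemp): hemp=1
After 12 (gather 1 hemp): hemp=2
After 13 (gather 1 quartz): hemp=2 quartz=1
After 14 (gather 3 obsidian): hemp=2 obsidian=3 quartz=1
After 15 (gather 2 obsidian): hemp=2 obsidian=5 quartz=1

Answer: no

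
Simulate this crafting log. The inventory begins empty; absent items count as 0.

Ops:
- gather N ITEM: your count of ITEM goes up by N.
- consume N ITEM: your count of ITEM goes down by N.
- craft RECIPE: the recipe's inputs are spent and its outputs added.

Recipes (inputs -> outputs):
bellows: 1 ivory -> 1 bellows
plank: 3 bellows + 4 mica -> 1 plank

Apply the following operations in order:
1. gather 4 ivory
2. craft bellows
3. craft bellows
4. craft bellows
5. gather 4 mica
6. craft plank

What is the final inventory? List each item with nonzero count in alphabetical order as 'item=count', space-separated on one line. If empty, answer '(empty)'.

After 1 (gather 4 ivory): ivory=4
After 2 (craft bellows): bellows=1 ivory=3
After 3 (craft bellows): bellows=2 ivory=2
After 4 (craft bellows): bellows=3 ivory=1
After 5 (gather 4 mica): bellows=3 ivory=1 mica=4
After 6 (craft plank): ivory=1 plank=1

Answer: ivory=1 plank=1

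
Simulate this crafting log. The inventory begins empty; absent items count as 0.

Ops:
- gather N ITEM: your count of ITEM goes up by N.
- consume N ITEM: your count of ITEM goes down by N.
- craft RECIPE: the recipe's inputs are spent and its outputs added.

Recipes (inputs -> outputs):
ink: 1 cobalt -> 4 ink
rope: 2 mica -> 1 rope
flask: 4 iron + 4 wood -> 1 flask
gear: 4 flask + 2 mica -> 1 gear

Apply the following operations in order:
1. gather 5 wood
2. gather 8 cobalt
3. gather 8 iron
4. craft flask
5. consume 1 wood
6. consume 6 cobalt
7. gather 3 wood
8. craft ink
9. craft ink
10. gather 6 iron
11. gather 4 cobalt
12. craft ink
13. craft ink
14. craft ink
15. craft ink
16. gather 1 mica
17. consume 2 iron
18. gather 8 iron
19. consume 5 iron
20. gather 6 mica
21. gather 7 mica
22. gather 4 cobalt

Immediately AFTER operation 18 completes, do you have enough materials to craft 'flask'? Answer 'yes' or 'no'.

After 1 (gather 5 wood): wood=5
After 2 (gather 8 cobalt): cobalt=8 wood=5
After 3 (gather 8 iron): cobalt=8 iron=8 wood=5
After 4 (craft flask): cobalt=8 flask=1 iron=4 wood=1
After 5 (consume 1 wood): cobalt=8 flask=1 iron=4
After 6 (consume 6 cobalt): cobalt=2 flask=1 iron=4
After 7 (gather 3 wood): cobalt=2 flask=1 iron=4 wood=3
After 8 (craft ink): cobalt=1 flask=1 ink=4 iron=4 wood=3
After 9 (craft ink): flask=1 ink=8 iron=4 wood=3
After 10 (gather 6 iron): flask=1 ink=8 iron=10 wood=3
After 11 (gather 4 cobalt): cobalt=4 flask=1 ink=8 iron=10 wood=3
After 12 (craft ink): cobalt=3 flask=1 ink=12 iron=10 wood=3
After 13 (craft ink): cobalt=2 flask=1 ink=16 iron=10 wood=3
After 14 (craft ink): cobalt=1 flask=1 ink=20 iron=10 wood=3
After 15 (craft ink): flask=1 ink=24 iron=10 wood=3
After 16 (gather 1 mica): flask=1 ink=24 iron=10 mica=1 wood=3
After 17 (consume 2 iron): flask=1 ink=24 iron=8 mica=1 wood=3
After 18 (gather 8 iron): flask=1 ink=24 iron=16 mica=1 wood=3

Answer: no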